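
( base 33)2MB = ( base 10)2915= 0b101101100011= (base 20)75f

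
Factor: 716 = 2^2*179^1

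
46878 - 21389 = 25489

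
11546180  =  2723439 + 8822741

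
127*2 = 254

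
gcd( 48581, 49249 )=1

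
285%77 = 54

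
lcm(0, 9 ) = 0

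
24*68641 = 1647384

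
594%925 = 594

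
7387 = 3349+4038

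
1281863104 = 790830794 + 491032310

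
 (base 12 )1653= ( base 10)2655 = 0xa5f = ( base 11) 1aa4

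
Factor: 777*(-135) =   -  104895 =-3^4*5^1 * 7^1*37^1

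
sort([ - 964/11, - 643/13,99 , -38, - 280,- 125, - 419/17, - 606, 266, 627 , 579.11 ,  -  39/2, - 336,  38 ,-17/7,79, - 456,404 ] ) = [ - 606, - 456, - 336, - 280, - 125, - 964/11, - 643/13,-38, - 419/17, - 39/2,  -  17/7,38,79,99,266, 404 , 579.11,627 ] 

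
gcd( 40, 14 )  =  2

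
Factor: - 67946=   -  2^1*53^1*641^1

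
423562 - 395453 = 28109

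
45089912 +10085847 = 55175759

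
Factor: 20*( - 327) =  - 2^2 * 3^1*5^1*109^1  =  - 6540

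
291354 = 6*48559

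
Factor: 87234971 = 307^1*284153^1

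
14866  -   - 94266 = 109132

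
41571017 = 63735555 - 22164538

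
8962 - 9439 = - 477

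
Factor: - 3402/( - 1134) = 3^1 = 3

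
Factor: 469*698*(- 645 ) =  - 211148490 = -2^1*3^1*5^1* 7^1*43^1*67^1 * 349^1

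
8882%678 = 68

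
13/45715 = 13/45715= 0.00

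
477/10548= 53/1172 = 0.05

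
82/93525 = 82/93525  =  0.00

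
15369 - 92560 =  - 77191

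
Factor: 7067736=2^3*3^4*13^1*839^1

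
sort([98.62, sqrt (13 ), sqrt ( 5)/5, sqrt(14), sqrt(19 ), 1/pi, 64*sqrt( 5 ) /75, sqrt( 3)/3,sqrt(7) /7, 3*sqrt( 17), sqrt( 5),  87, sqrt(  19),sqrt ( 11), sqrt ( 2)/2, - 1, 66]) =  [ - 1, 1/pi,sqrt(7)/7, sqrt(5 )/5, sqrt( 3)/3,sqrt(2 ) /2  ,  64*sqrt(5) /75,  sqrt( 5 ),sqrt( 11), sqrt( 13 ), sqrt( 14), sqrt( 19),sqrt(19 ),3*sqrt(17 ), 66,  87,98.62]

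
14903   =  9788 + 5115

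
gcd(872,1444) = 4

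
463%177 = 109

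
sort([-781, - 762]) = [ - 781, - 762] 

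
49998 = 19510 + 30488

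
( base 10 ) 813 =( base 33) ol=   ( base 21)1hf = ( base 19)24f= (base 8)1455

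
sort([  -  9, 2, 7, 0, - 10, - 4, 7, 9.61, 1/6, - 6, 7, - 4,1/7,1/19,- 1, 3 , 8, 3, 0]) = [ - 10, - 9, - 6,-4,- 4, - 1, 0, 0, 1/19, 1/7, 1/6,2,3,3, 7,  7, 7, 8, 9.61 ] 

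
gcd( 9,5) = 1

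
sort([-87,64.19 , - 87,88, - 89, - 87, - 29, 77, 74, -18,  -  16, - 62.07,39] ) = [ - 89, - 87, - 87,-87,-62.07,-29, - 18, - 16, 39,64.19,74 , 77, 88 ]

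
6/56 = 3/28 = 0.11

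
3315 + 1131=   4446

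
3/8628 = 1/2876 = 0.00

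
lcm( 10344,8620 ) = 51720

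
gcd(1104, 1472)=368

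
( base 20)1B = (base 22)19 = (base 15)21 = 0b11111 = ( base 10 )31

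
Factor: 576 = 2^6*3^2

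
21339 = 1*21339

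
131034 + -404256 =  - 273222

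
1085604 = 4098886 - 3013282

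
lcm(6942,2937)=76362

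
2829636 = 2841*996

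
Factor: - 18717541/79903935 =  - 3^( - 3) *5^( - 1 ) * 591881^( - 1 )*18717541^1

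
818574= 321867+496707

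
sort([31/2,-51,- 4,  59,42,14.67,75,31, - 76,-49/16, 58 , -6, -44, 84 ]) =[-76, - 51, - 44, - 6,-4,- 49/16,14.67,31/2,31, 42, 58, 59, 75,84] 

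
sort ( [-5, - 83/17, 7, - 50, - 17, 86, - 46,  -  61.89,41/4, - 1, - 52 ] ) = [ - 61.89,- 52, - 50, - 46, - 17 ,-5, - 83/17,-1, 7,41/4,86]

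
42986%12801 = 4583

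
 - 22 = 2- 24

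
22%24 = 22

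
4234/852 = 4+413/426 = 4.97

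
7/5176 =7/5176 = 0.00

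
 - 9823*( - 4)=39292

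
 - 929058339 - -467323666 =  - 461734673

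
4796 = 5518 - 722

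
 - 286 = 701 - 987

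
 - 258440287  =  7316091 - 265756378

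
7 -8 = - 1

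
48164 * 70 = 3371480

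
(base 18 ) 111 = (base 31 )B2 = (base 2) 101010111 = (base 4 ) 11113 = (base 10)343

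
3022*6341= 19162502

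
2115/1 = 2115 = 2115.00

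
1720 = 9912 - 8192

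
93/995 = 93/995=0.09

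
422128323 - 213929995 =208198328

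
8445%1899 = 849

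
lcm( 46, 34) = 782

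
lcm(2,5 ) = 10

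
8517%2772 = 201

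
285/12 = 23 + 3/4 = 23.75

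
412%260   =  152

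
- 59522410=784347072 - 843869482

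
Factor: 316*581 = 2^2*7^1*79^1*83^1 = 183596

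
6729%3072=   585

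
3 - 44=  - 41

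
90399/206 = 90399/206 = 438.83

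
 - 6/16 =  - 3/8 = -  0.38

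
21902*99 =2168298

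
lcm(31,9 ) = 279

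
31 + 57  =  88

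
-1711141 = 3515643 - 5226784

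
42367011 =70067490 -27700479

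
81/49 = 81/49 = 1.65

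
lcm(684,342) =684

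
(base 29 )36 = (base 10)93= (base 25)3i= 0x5d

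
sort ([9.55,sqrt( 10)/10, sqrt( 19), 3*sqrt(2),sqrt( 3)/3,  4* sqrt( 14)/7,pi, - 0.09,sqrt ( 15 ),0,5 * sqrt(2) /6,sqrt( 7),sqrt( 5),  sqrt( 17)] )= [ - 0.09,0,sqrt( 10)/10 , sqrt( 3) /3,  5*sqrt ( 2) /6, 4 * sqrt (14 ) /7, sqrt (5),sqrt( 7),pi,sqrt( 15 ) , sqrt( 17 ),3*sqrt( 2),  sqrt( 19), 9.55]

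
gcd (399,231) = 21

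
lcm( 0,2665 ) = 0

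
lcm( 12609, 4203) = 12609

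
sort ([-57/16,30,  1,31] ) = [ - 57/16,  1, 30,31]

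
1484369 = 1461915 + 22454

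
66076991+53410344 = 119487335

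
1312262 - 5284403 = -3972141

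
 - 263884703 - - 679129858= 415245155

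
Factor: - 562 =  - 2^1 * 281^1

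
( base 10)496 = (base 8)760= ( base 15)231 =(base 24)kg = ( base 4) 13300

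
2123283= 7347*289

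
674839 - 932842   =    -  258003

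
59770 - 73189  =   - 13419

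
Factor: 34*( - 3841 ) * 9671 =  - 2^1*17^1*19^1*23^1*167^1* 509^1 =- 1262974574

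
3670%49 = 44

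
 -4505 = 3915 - 8420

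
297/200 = 297/200=1.49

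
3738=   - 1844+5582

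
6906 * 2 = 13812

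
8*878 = 7024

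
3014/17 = 3014/17 = 177.29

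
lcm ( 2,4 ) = 4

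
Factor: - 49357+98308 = 48951 = 3^3*7^2*37^1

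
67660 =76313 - 8653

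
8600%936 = 176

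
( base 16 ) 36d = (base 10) 877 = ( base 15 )3d7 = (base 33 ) QJ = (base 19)283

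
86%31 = 24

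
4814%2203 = 408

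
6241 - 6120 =121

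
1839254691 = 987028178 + 852226513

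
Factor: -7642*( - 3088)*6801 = 160493371296 = 2^5*3^1*193^1*2267^1*3821^1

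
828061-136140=691921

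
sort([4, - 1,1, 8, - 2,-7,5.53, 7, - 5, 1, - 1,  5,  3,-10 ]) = [ - 10,-7,- 5, - 2,-1, - 1,1, 1,3  ,  4 , 5,5.53, 7, 8] 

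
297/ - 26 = -12+ 15/26 = - 11.42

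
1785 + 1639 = 3424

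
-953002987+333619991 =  - 619382996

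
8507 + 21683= 30190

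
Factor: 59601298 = 2^1*167^1*178447^1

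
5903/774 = 7+485/774= 7.63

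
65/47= 1  +  18/47 = 1.38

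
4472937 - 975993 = 3496944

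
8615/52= 8615/52 = 165.67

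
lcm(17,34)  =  34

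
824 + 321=1145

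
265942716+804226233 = 1070168949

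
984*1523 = 1498632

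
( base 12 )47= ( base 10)55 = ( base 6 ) 131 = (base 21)2d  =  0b110111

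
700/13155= 140/2631 = 0.05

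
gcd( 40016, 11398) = 82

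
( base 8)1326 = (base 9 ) 886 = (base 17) 28c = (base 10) 726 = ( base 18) 246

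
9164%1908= 1532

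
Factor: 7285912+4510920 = 11796832 = 2^5*368651^1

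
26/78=1/3 = 0.33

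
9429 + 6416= 15845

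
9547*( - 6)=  - 57282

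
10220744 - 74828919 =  - 64608175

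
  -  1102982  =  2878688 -3981670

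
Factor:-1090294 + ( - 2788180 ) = -2^1 * 1939237^1  =  - 3878474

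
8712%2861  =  129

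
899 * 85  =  76415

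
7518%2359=441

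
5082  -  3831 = 1251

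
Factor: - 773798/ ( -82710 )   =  3^( - 2 )*5^(- 1)*421^1=421/45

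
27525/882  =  31 + 61/294=31.21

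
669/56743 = 669/56743  =  0.01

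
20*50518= 1010360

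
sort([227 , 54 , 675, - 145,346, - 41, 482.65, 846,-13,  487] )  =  [-145,-41, -13 , 54,227,346, 482.65, 487,675, 846]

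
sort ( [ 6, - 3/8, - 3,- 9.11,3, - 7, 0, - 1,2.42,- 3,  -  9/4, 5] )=[ - 9.11 , - 7,  -  3,-3, - 9/4, - 1 , - 3/8,0, 2.42 , 3, 5, 6]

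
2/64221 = 2/64221 = 0.00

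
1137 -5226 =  - 4089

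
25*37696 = 942400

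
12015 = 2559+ 9456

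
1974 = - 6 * ( - 329)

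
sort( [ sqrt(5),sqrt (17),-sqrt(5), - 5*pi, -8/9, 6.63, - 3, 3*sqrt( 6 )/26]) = [ - 5*pi  , - 3,  -  sqrt(5), - 8/9,3*sqrt(6) /26, sqrt (5 ),sqrt(17), 6.63] 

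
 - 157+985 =828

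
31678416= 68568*462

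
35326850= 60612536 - 25285686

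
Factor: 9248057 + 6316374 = 15564431^1 = 15564431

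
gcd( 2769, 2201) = 71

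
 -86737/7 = -12391 = - 12391.00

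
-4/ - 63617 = 4/63617= 0.00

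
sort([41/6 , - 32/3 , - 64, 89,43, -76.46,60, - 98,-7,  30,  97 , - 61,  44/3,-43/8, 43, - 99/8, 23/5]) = [- 98, - 76.46, - 64, - 61,  -  99/8,  -  32/3, - 7,-43/8, 23/5, 41/6,  44/3,30,  43,43,60, 89, 97]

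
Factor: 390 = 2^1*3^1*5^1*13^1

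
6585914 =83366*79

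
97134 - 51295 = 45839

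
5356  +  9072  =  14428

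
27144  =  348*78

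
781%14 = 11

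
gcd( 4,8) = 4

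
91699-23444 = 68255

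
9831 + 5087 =14918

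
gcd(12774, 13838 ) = 2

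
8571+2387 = 10958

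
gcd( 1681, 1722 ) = 41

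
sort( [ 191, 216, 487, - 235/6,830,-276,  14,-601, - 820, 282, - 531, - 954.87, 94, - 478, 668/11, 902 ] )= [ - 954.87,- 820, - 601, - 531, - 478, - 276, - 235/6,14,668/11,94, 191, 216, 282, 487,830, 902]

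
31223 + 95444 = 126667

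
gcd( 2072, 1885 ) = 1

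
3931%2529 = 1402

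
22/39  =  22/39 = 0.56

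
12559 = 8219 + 4340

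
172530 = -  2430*( -71 ) 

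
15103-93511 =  - 78408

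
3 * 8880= 26640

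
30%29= 1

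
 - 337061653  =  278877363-615939016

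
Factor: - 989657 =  - 67^1*14771^1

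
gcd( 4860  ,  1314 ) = 18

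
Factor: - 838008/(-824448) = 2^( - 4)*3^1*19^( - 1 )*103^1 = 309/304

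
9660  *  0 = 0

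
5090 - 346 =4744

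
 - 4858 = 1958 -6816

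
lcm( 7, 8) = 56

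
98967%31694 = 3885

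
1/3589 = 1/3589 = 0.00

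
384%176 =32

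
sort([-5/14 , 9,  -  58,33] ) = [ - 58, - 5/14,9,33]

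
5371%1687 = 310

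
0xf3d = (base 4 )330331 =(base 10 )3901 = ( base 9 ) 5314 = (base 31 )41q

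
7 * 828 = 5796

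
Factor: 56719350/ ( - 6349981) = -2^1*3^2 * 5^2 * 11^(- 1 ) * 241^1*523^1*577271^( - 1 )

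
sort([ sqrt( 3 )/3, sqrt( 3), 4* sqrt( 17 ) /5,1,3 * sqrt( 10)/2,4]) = [sqrt( 3)/3,1,sqrt( 3),4* sqrt(17)/5,4, 3*sqrt(10)/2]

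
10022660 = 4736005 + 5286655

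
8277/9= 919 + 2/3 = 919.67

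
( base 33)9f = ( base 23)DD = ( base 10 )312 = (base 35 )8W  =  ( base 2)100111000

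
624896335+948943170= 1573839505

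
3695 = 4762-1067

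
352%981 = 352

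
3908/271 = 14  +  114/271=14.42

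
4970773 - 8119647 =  - 3148874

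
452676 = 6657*68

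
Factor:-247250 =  - 2^1 * 5^3*23^1 * 43^1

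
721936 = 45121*16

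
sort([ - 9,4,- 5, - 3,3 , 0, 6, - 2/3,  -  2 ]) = [ - 9, - 5, - 3, - 2, - 2/3, 0, 3,4, 6]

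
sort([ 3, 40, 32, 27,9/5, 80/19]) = [ 9/5, 3, 80/19, 27, 32, 40] 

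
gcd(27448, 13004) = 4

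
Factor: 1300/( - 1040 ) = -2^(  -  2)*5^1 = -5/4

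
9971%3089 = 704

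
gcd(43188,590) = 118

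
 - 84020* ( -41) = 3444820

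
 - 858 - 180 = -1038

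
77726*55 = 4274930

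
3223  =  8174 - 4951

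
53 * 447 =23691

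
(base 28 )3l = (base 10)105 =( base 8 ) 151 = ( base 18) 5f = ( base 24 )49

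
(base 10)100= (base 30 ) 3a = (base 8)144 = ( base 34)2w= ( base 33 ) 31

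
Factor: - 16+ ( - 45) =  - 61^1 = -61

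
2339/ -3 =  - 780 + 1/3 = - 779.67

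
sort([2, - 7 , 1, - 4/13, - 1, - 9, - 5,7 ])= [ - 9, - 7, -5, - 1, - 4/13, 1,  2, 7 ] 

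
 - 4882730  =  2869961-7752691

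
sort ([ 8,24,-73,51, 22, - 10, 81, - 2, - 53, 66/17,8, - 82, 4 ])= [ - 82, - 73, - 53,- 10,-2, 66/17, 4,  8,8, 22,24, 51,81]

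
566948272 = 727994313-161046041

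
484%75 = 34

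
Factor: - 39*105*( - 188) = 2^2*3^2*5^1* 7^1*13^1*47^1 = 769860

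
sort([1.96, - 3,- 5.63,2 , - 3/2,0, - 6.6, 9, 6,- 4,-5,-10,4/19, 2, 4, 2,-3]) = [ - 10, - 6.6, - 5.63, - 5, - 4, - 3 , - 3, - 3/2,0, 4/19, 1.96, 2, 2,2, 4, 6, 9]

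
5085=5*1017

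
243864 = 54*4516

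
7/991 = 7/991 = 0.01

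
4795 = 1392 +3403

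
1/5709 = 1/5709 = 0.00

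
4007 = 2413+1594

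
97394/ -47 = -2073 + 37/47 = - 2072.21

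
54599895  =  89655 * 609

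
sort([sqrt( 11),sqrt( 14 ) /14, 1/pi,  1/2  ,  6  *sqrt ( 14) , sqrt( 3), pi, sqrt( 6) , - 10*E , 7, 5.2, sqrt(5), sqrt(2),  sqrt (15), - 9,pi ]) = [ -10*E, - 9,  sqrt( 14)/14,1/pi,1/2,sqrt(2), sqrt( 3), sqrt( 5 ),sqrt ( 6 ) , pi,pi,sqrt ( 11),sqrt( 15), 5.2,7, 6*sqrt( 14) ] 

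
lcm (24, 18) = 72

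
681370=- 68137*(-10 )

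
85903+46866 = 132769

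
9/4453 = 9/4453= 0.00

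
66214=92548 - 26334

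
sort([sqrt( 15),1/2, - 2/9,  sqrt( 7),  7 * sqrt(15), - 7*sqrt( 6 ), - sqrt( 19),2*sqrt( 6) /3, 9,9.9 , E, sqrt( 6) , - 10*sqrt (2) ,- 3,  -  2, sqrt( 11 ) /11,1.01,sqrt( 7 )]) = [-7*sqrt(6),-10  *  sqrt( 2 ), - sqrt( 19), - 3,-2,-2/9, sqrt( 11 )/11,1/2,1.01,2*sqrt( 6)/3,sqrt( 6 ), sqrt( 7 )  ,  sqrt( 7),E,sqrt( 15 ) , 9,9.9, 7*sqrt( 15)] 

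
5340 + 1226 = 6566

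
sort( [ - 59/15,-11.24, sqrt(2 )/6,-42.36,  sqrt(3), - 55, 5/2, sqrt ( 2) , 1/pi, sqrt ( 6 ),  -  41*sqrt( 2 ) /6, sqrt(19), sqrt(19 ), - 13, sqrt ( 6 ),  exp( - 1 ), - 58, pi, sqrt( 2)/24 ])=[ - 58, - 55,- 42.36,-13, - 11.24,-41*sqrt( 2 )/6,  -  59/15,sqrt(2 ) /24, sqrt(2 )/6, 1/pi,exp( - 1 ), sqrt( 2), sqrt ( 3), sqrt(6) , sqrt( 6 ), 5/2, pi,sqrt( 19),  sqrt(19)] 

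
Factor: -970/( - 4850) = 5^(  -  1) = 1/5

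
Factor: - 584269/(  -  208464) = 2^( - 4)*3^( - 1 )*7^1*19^1*23^1*43^( - 1 )*101^( - 1 )*191^1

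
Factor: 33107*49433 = 33107^1*49433^1 = 1636578331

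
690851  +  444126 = 1134977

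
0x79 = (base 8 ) 171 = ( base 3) 11111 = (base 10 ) 121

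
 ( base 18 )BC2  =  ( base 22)7hk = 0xec6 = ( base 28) 4n2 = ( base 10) 3782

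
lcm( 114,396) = 7524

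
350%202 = 148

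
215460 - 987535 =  - 772075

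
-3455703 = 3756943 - 7212646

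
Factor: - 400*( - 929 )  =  2^4*5^2*929^1  =  371600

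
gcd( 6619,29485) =1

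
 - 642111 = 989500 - 1631611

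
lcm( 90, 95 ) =1710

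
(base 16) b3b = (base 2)101100111011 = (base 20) 73F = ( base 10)2875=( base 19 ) 7i6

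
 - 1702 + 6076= 4374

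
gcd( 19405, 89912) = 1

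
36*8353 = 300708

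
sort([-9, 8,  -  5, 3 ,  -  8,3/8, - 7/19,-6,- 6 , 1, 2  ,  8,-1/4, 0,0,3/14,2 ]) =[ - 9, - 8, - 6,-6, - 5,  -  7/19 , - 1/4, 0, 0, 3/14, 3/8,1,  2,  2, 3, 8, 8]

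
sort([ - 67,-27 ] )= [  -  67, - 27 ] 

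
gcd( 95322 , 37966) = 2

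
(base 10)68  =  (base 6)152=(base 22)32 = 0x44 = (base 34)20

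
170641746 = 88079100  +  82562646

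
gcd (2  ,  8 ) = 2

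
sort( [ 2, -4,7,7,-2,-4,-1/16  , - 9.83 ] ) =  [-9.83, - 4,-4, - 2, - 1/16,  2, 7, 7] 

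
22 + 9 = 31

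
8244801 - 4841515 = 3403286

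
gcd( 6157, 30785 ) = 6157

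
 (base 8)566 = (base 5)2444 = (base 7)1043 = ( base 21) HH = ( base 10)374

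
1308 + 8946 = 10254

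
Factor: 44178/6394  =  3^1*23^( - 1)* 37^1*139^(  -  1 )*199^1=22089/3197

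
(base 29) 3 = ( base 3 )10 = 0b11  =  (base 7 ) 3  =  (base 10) 3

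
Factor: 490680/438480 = 47/42  =  2^ ( - 1 ) * 3^(-1)*7^( - 1 )*47^1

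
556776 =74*7524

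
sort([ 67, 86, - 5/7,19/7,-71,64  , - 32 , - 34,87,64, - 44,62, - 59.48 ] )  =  [ - 71, -59.48, - 44,  -  34,  -  32, - 5/7, 19/7,62, 64,64,  67,  86,87]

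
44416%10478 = 2504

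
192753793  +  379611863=572365656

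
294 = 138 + 156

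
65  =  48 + 17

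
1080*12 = 12960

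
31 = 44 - 13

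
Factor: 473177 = 61^1 * 7757^1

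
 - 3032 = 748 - 3780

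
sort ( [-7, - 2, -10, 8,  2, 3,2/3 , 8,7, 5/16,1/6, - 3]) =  [ - 10,-7, - 3,-2,1/6, 5/16, 2/3,2, 3,7,8, 8]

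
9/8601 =3/2867 = 0.00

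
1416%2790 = 1416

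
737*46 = 33902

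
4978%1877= 1224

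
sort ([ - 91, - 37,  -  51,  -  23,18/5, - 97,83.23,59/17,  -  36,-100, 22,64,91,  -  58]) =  [ - 100, -97,  -  91, -58,  -  51, - 37,  -  36,  -  23 , 59/17, 18/5 , 22,64, 83.23,91 ]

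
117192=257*456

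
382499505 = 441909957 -59410452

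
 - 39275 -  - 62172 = 22897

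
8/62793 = 8/62793 = 0.00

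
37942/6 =18971/3 = 6323.67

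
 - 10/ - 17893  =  10/17893  =  0.00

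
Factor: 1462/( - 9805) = -2^1*5^ (-1)*17^1*37^(  -  1)*43^1 * 53^( - 1) 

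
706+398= 1104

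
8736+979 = 9715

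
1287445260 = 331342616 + 956102644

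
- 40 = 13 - 53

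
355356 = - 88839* (- 4)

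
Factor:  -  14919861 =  - 3^1*11^1*59^1*79^1*97^1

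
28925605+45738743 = 74664348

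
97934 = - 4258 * ( - 23)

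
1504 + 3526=5030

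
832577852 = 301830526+530747326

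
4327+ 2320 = 6647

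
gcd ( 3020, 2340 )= 20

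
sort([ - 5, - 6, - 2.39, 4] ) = [ - 6, - 5, - 2.39, 4] 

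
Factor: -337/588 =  - 2^( - 2 )*3^( - 1)*7^(-2)*337^1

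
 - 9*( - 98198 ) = 883782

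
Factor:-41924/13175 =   -  2^2*5^(-2 )*17^ ( - 1)*31^( - 1) *47^1 * 223^1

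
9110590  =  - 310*( - 29389 ) 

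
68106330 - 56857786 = 11248544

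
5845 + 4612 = 10457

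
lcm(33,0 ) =0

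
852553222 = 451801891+400751331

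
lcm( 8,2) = 8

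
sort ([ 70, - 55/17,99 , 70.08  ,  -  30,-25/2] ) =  [ - 30, - 25/2 , - 55/17,70, 70.08,99]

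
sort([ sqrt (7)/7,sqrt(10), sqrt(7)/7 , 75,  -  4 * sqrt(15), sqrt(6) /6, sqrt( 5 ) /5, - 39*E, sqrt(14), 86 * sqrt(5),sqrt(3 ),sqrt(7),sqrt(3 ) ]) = [  -  39*E,-4*sqrt(15),  sqrt(7)/7, sqrt(7) /7, sqrt( 6)/6 , sqrt(5)/5,sqrt( 3),sqrt(3),sqrt (7), sqrt( 10 ),sqrt( 14 ), 75, 86 * sqrt( 5) ]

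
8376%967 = 640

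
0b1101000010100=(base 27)947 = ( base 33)64a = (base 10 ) 6676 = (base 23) ce6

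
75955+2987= 78942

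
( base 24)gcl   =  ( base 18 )1b73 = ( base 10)9525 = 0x2535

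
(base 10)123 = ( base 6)323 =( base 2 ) 1111011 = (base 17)74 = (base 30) 43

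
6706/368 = 3353/184 = 18.22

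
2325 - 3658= - 1333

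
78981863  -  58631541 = 20350322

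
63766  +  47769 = 111535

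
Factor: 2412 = 2^2*3^2 * 67^1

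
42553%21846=20707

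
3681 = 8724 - 5043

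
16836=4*4209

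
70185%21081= 6942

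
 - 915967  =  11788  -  927755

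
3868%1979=1889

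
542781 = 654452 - 111671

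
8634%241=199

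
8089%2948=2193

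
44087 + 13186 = 57273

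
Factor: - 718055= - 5^1*13^1*11047^1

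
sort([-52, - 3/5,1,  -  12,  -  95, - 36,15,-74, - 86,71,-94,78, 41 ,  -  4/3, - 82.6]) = [-95,-94,  -  86,-82.6,- 74, - 52, - 36, - 12, - 4/3, - 3/5, 1, 15, 41 , 71,78]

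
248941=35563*7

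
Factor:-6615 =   -  3^3*5^1 * 7^2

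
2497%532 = 369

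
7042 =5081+1961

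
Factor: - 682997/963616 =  -2^(-5) * 7^1 * 30113^( - 1 )*97571^1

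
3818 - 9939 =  - 6121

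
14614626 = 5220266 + 9394360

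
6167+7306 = 13473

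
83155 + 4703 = 87858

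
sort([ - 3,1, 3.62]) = [ - 3, 1, 3.62] 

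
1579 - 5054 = -3475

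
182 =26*7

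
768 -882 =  - 114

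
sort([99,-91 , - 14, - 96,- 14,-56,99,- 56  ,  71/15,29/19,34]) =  [  -  96, -91, - 56, - 56,  -  14 ,-14, 29/19, 71/15,  34 , 99,99] 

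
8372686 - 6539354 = 1833332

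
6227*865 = 5386355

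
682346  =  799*854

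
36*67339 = 2424204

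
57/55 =1+2/55  =  1.04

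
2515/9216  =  2515/9216 =0.27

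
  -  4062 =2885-6947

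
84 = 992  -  908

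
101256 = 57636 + 43620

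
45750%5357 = 2894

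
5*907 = 4535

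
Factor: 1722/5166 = 1/3 = 3^ (-1) 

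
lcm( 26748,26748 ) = 26748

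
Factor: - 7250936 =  - 2^3*7^1 * 11^1*  79^1*149^1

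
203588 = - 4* ( - 50897)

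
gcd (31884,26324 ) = 4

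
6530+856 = 7386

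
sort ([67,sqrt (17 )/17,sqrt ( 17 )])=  [ sqrt( 17 )/17, sqrt (17 ),67 ]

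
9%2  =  1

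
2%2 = 0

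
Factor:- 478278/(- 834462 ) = 521/909 = 3^( - 2 ) * 101^(-1)*521^1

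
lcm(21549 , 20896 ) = 689568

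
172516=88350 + 84166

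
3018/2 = 1509 = 1509.00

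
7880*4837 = 38115560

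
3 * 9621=28863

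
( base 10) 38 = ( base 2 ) 100110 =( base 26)1C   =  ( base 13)2C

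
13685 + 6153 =19838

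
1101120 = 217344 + 883776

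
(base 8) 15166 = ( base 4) 1221312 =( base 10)6774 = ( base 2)1101001110110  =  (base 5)204044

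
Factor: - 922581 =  - 3^2*11^1*9319^1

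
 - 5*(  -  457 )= 2285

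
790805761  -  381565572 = 409240189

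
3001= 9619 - 6618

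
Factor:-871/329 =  - 7^( -1 )*13^1 * 47^( - 1 ) * 67^1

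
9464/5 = 9464/5 = 1892.80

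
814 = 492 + 322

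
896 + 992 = 1888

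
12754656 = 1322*9648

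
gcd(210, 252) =42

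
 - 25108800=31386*( - 800) 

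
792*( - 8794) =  - 6964848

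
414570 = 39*10630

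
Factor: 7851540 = 2^2*3^1*5^1*130859^1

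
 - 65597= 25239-90836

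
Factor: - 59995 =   -  5^1*13^2*71^1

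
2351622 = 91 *25842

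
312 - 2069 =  - 1757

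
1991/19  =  104 + 15/19 = 104.79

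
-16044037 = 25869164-41913201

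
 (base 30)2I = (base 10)78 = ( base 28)2M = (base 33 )2c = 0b1001110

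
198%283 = 198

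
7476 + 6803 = 14279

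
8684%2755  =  419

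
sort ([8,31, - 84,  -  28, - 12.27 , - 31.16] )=[ - 84, - 31.16 ,-28,-12.27 , 8,31]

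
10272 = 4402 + 5870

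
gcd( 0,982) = 982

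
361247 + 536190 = 897437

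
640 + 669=1309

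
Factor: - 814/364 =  - 407/182 = - 2^( - 1 )*7^( - 1)*11^1 * 13^( - 1)*37^1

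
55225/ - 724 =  - 55225/724 = - 76.28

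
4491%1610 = 1271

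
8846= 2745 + 6101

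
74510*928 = 69145280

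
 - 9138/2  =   - 4569 = - 4569.00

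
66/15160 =33/7580 = 0.00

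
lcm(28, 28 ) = 28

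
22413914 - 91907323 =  - 69493409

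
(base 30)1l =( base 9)56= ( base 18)2f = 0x33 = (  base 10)51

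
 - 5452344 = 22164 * ( - 246 )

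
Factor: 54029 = 97^1*557^1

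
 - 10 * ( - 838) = 8380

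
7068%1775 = 1743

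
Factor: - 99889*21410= - 2^1 *5^1*23^1*43^1 *101^1*2141^1  =  - 2138623490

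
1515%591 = 333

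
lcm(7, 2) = 14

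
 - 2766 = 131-2897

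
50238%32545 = 17693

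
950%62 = 20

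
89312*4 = 357248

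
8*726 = 5808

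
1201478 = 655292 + 546186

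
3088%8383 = 3088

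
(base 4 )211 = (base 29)18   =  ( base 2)100101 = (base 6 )101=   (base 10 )37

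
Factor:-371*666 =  - 2^1  *  3^2*7^1 *37^1*53^1 = - 247086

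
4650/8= 581 + 1/4  =  581.25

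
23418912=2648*8844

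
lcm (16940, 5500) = 423500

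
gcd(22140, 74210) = 410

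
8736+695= 9431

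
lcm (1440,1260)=10080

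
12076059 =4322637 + 7753422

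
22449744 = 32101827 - 9652083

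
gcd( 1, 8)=1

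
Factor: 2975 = 5^2*7^1*17^1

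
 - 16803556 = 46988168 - 63791724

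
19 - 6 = 13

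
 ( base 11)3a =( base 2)101011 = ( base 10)43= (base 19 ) 25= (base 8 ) 53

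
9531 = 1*9531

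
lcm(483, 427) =29463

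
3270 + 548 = 3818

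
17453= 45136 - 27683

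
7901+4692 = 12593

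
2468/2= 1234 = 1234.00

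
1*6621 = 6621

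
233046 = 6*38841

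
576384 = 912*632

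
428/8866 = 214/4433 = 0.05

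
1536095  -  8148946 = -6612851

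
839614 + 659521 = 1499135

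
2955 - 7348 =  - 4393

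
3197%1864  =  1333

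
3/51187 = 3/51187 = 0.00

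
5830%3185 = 2645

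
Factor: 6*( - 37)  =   -2^1  *3^1*37^1 = - 222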